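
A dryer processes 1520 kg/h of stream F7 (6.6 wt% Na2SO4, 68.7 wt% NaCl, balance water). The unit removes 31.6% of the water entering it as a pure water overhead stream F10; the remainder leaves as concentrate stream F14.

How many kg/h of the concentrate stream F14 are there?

1401 kg/h

water entering = 1520×0.247 = 375.44 kg/h; overhead removed = 0.316×375.44 = 118.64 kg/h.
Concentrate = 1520 − 118.64 = 1401.4 kg/h.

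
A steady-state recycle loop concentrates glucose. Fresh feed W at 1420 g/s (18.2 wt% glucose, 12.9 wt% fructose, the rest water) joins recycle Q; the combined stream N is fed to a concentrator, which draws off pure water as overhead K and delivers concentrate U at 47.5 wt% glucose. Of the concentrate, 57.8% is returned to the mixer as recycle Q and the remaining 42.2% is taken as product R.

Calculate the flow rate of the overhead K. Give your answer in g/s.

Overall glucose balance (none leaves overhead): glucose in fresh feed = glucose in product, i.e. 1420×0.182 = (1−0.578)·U·0.475.
U = 258.44/(0.475×0.422) = 1289.3 g/s.
Recycle Q = 0.578×1289.3 = 745.21 g/s.
Combined feed N = 1420 + 745.21 = 2165.2 g/s.
Overhead K = N − U = 2165.2 − 1289.3 = 875.92 g/s.

875.9 g/s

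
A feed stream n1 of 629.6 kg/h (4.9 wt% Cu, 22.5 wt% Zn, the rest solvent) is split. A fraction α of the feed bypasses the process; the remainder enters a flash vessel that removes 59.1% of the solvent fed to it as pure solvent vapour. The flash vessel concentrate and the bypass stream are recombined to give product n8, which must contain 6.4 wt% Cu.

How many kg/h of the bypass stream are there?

All 629.6×0.049 = 30.85 kg/h of Cu reaches n8, so n8 = 30.85/0.064 = 482.04 kg/h and vapour = 147.56 kg/h.
The evaporator receives (1−α)·629.6 of feed at 0.726 solvent and removes 0.591 of that solvent:
0.591×0.726×(1−α)×629.6 = 147.56
(1−α) = 147.56/270.14 = 0.5462;  α = 0.4538.
Bypass flow = 0.4538×629.6 = 285.68 kg/h.

285.7 kg/h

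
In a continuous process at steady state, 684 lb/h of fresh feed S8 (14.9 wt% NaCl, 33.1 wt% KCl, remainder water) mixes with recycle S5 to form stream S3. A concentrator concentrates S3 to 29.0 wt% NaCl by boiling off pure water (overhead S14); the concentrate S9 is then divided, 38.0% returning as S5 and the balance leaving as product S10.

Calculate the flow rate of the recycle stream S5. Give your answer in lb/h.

Overall NaCl balance (none leaves overhead): NaCl in fresh feed = NaCl in product, i.e. 684×0.149 = (1−0.380)·S9·0.290.
S9 = 101.92/(0.290×0.620) = 566.83 lb/h.
Recycle S5 = 0.380×566.83 = 215.4 lb/h.

215.4 lb/h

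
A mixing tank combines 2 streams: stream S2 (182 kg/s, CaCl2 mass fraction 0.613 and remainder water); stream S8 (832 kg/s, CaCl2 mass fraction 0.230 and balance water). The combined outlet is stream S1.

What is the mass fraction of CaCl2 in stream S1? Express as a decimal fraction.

Total flow out = 182 + 832 = 1014 kg/s.
CaCl2 in = 182×0.613 + 832×0.230 = 302.93 kg/s.
CaCl2 mass fraction in S1 = 302.93/1014 = 0.299.

0.299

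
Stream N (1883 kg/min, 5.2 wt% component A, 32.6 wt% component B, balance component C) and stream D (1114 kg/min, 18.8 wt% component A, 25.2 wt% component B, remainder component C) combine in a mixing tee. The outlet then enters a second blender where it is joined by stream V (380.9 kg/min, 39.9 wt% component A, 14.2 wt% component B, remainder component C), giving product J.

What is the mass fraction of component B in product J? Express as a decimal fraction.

Overall, product flow = 3377.9 kg/min.
component B in = 1883×0.326 + 1114×0.252 + 380.9×0.142 = 948.67 kg/min.
component B fraction in J = 0.2808.

0.2808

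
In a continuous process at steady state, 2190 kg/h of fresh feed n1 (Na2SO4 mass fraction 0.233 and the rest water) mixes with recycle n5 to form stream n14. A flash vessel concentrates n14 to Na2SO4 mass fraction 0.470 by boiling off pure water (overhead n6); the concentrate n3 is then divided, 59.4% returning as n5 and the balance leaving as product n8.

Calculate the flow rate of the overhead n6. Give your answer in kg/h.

Overall Na2SO4 balance (none leaves overhead): Na2SO4 in fresh feed = Na2SO4 in product, i.e. 2190×0.233 = (1−0.594)·n3·0.470.
n3 = 510.27/(0.470×0.406) = 2674.1 kg/h.
Recycle n5 = 0.594×2674.1 = 1588.4 kg/h.
Combined feed n14 = 2190 + 1588.4 = 3778.4 kg/h.
Overhead n6 = n14 − n3 = 3778.4 − 2674.1 = 1104.3 kg/h.

1104 kg/h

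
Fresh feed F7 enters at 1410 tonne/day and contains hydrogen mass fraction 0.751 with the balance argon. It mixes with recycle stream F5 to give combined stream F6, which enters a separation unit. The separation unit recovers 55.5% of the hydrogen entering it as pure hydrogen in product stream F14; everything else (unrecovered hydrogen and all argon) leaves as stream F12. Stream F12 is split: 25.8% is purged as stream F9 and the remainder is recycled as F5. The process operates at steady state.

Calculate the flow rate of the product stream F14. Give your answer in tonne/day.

hydrogen in F6: m_A = 1410×0.751 + (1−0.258)·(1−0.555)·m_A, so m_A = 1058.9/0.6698 = 1580.9 tonne/day.
Product F14 = 0.555×1580.9 = 877.41 tonne/day.

877.4 tonne/day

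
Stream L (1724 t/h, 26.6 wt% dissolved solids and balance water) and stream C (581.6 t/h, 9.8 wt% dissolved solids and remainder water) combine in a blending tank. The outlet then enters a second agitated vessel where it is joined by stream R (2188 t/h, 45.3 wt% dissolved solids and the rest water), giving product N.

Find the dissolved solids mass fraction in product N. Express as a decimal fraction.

Overall, product flow = 4493.6 t/h.
dissolved solids in = 1724×0.266 + 581.6×0.098 + 2188×0.453 = 1506.7 t/h.
dissolved solids fraction in N = 0.335.

0.335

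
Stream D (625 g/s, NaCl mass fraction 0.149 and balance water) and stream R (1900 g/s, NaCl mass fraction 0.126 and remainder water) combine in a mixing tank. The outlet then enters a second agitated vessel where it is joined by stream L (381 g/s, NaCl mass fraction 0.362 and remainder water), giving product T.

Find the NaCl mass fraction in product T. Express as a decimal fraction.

0.162

Overall, product flow = 2906 g/s.
NaCl in = 625×0.149 + 1900×0.126 + 381×0.362 = 470.45 g/s.
NaCl fraction in T = 0.162.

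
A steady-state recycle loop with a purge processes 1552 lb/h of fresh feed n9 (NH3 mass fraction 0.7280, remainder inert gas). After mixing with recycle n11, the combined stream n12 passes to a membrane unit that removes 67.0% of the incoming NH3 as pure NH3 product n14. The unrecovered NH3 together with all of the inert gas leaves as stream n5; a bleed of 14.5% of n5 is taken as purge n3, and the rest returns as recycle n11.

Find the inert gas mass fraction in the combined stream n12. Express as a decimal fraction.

0.6491

inert gas enters only via n9 and leaves only via the purge: 1552×0.272 = 0.145×(inert gas in n5), and the membrane unit passes all inert gas, so inert gas in n12 = inert gas in n5 = 2911.3 lb/h.
NH3 in n12: m_A = 1552×0.728 + (1−0.145)·(1−0.670)·m_A, so m_A = 1129.9/0.7179 = 1573.9 lb/h.
n12 = 1573.9 + 2911.3 = 4485.3 lb/h.
inert gas fraction in n12 = 2911.3/4485.3 = 0.6491.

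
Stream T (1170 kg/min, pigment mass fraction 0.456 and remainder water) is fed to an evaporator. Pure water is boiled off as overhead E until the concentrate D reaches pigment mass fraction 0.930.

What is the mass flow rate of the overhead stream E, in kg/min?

pigment is conserved: 1170×0.456 = 533.52 kg/min all reports to the concentrate.
Concentrate = 533.52/(target fraction) = 573.68 kg/min.
Overhead = 1170 − 573.68 = 596.32 kg/min.

596.3 kg/min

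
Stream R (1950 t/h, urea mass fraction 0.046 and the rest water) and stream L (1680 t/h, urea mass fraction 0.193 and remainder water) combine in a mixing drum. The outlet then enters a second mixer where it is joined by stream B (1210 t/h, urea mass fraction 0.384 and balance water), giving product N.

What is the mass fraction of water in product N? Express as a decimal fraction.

0.818

Overall, product flow = 4840 t/h.
water in = 1950×0.954 + 1680×0.807 + 1210×0.616 = 3961.4 t/h.
water fraction in N = 0.818.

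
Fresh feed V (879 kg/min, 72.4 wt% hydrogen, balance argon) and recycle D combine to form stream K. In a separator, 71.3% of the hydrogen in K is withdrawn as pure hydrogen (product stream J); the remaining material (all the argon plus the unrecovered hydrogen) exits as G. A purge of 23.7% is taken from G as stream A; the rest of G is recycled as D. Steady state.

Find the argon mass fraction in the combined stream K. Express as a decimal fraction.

argon enters only via V and leaves only via the purge: 879×0.276 = 0.237×(argon in G), and the separator passes all argon, so argon in K = argon in G = 1023.6 kg/min.
hydrogen in K: m_A = 879×0.724 + (1−0.237)·(1−0.713)·m_A, so m_A = 636.4/0.7810 = 814.83 kg/min.
K = 814.83 + 1023.6 = 1838.5 kg/min.
argon fraction in K = 1023.6/1838.5 = 0.557.

0.557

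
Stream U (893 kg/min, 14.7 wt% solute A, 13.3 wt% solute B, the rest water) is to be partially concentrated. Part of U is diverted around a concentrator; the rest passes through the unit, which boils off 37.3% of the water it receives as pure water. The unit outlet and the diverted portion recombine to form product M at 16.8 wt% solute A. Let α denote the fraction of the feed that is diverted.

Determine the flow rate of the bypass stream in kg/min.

477.4 kg/min

All 893×0.147 = 131.27 kg/min of solute A reaches M, so M = 131.27/0.168 = 781.37 kg/min and vapour = 111.63 kg/min.
The evaporator receives (1−α)·893 of feed at 0.720 water and removes 0.373 of that water:
0.373×0.720×(1−α)×893 = 111.63
(1−α) = 111.63/239.82 = 0.4654;  α = 0.5346.
Bypass flow = 0.5346×893 = 477.36 kg/min.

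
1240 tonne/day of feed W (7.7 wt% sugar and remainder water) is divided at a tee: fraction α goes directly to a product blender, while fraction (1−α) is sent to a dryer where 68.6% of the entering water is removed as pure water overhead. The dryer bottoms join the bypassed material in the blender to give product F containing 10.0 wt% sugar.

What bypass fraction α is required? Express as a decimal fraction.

0.637

All 1240×0.077 = 95.48 tonne/day of sugar reaches F, so F = 95.48/0.100 = 954.8 tonne/day and vapour = 285.2 tonne/day.
The evaporator receives (1−α)·1240 of feed at 0.923 water and removes 0.686 of that water:
0.686×0.923×(1−α)×1240 = 285.2
(1−α) = 285.2/785.14 = 0.3632;  α = 0.6368.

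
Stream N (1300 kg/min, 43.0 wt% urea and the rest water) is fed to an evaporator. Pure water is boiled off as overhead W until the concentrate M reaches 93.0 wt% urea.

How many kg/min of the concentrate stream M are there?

urea is conserved: 1300×0.430 = 559 kg/min all reports to the concentrate.
Concentrate = 559/(target fraction) = 601.08 kg/min.

601.1 kg/min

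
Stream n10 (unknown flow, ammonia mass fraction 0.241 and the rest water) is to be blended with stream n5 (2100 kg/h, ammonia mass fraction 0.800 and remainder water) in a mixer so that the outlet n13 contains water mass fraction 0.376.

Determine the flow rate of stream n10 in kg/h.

965 kg/h

Let n10 be the unknown flow. Total out = 2100 + n10.
water balance: 420 + 0.759·n10 = 0.376·(2100 + n10)
(0.759 − 0.376)·n10 = 0.376×2100 − 420 = 369.6
n10 = 369.6 / 0.383 = 965.01 kg/h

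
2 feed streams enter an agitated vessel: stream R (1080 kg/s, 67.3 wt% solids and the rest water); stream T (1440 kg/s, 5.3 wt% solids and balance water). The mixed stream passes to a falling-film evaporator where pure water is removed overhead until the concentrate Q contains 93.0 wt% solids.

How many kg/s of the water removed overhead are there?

1656 kg/s

solids entering = 1080×0.673 + 1440×0.053 = 803.16 kg/s.
All solids reports to Q, so Q = 803.16/0.930 = 863.61 kg/s.
Total feed = 2520 kg/s; overhead = 2520 − 863.61 = 1656.4 kg/s.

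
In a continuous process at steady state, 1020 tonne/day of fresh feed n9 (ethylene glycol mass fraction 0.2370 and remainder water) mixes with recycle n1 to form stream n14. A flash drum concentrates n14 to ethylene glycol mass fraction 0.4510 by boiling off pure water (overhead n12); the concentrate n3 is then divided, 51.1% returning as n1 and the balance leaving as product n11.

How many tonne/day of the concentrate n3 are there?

Overall ethylene glycol balance (none leaves overhead): ethylene glycol in fresh feed = ethylene glycol in product, i.e. 1020×0.237 = (1−0.511)·n3·0.451.
n3 = 241.74/(0.451×0.489) = 1096.1 tonne/day.

1096 tonne/day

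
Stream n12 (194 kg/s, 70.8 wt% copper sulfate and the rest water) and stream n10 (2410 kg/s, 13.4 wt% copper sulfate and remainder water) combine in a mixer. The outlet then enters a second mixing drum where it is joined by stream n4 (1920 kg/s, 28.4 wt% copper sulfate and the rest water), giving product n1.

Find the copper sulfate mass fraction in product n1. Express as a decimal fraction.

0.222

Overall, product flow = 4524 kg/s.
copper sulfate in = 194×0.708 + 2410×0.134 + 1920×0.284 = 1005.6 kg/s.
copper sulfate fraction in n1 = 0.222.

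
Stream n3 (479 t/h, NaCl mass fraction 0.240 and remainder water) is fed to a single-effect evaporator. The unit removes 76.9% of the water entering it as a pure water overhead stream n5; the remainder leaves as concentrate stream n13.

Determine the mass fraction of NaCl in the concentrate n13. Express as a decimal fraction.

0.578

NaCl is not removed: 479×0.240 = 114.96 t/h of NaCl enters n13.
water entering = 479×0.760 = 364.04 t/h; overhead removed = 0.769×364.04 = 279.95 t/h.
Concentrate = 479 − 279.95 = 199.05 t/h.
Mass fraction = 114.96/199.05 = 0.578.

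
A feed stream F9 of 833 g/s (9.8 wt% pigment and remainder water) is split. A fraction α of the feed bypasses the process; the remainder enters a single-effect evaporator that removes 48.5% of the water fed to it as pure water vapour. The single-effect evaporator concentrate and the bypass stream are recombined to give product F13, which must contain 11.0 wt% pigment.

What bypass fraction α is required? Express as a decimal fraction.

All 833×0.098 = 81.634 g/s of pigment reaches F13, so F13 = 81.634/0.110 = 742.13 g/s and vapour = 90.873 g/s.
The evaporator receives (1−α)·833 of feed at 0.902 water and removes 0.485 of that water:
0.485×0.902×(1−α)×833 = 90.873
(1−α) = 90.873/364.41 = 0.2494;  α = 0.7506.

0.751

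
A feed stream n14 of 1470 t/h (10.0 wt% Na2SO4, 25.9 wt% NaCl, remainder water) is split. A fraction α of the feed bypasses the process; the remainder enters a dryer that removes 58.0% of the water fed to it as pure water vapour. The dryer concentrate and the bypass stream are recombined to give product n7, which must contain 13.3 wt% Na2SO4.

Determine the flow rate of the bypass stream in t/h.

488.9 t/h

All 1470×0.100 = 147 t/h of Na2SO4 reaches n7, so n7 = 147/0.133 = 1105.3 t/h and vapour = 364.74 t/h.
The evaporator receives (1−α)·1470 of feed at 0.641 water and removes 0.580 of that water:
0.580×0.641×(1−α)×1470 = 364.74
(1−α) = 364.74/546.52 = 0.6674;  α = 0.3326.
Bypass flow = 0.3326×1470 = 488.94 t/h.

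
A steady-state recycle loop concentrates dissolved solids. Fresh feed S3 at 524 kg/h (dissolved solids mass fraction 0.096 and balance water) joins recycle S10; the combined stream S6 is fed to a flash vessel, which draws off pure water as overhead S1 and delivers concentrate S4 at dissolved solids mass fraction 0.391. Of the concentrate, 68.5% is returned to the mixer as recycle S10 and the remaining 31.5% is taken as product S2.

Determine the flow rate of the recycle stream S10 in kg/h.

Overall dissolved solids balance (none leaves overhead): dissolved solids in fresh feed = dissolved solids in product, i.e. 524×0.096 = (1−0.685)·S4·0.391.
S4 = 50.304/(0.391×0.315) = 408.43 kg/h.
Recycle S10 = 0.685×408.43 = 279.77 kg/h.

279.8 kg/h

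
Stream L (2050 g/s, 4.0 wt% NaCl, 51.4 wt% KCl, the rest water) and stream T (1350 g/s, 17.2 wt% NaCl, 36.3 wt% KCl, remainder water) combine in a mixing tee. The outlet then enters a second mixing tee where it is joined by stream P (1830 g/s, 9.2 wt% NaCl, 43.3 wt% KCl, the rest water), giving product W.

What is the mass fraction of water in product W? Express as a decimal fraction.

Overall, product flow = 5230 g/s.
water in = 2050×0.446 + 1350×0.465 + 1830×0.475 = 2411.3 g/s.
water fraction in W = 0.461.

0.461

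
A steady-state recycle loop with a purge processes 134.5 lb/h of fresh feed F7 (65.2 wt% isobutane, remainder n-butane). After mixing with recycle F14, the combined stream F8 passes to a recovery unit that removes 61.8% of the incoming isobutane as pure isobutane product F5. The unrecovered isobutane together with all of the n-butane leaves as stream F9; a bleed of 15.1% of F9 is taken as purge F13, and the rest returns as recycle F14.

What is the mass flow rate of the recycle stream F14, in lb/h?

n-butane enters only via F7 and leaves only via the purge: 134.5×0.348 = 0.151×(n-butane in F9), and the recovery unit passes all n-butane, so n-butane in F8 = n-butane in F9 = 309.97 lb/h.
isobutane in F8: m_A = 134.5×0.652 + (1−0.151)·(1−0.618)·m_A, so m_A = 87.694/0.6757 = 129.79 lb/h.
F9 = (1−0.618)×129.79 + 309.97 = 359.55 lb/h.
Recycle F14 = (1−0.151)×359.55 = 305.26 lb/h.

305.3 lb/h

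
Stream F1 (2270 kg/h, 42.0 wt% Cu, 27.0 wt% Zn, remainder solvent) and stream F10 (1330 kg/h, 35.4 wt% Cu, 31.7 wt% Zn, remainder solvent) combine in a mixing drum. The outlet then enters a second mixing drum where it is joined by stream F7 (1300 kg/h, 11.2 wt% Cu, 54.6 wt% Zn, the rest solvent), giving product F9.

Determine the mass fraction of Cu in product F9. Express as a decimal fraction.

0.3204

Overall, product flow = 4900 kg/h.
Cu in = 2270×0.420 + 1330×0.354 + 1300×0.112 = 1569.8 kg/h.
Cu fraction in F9 = 0.3204.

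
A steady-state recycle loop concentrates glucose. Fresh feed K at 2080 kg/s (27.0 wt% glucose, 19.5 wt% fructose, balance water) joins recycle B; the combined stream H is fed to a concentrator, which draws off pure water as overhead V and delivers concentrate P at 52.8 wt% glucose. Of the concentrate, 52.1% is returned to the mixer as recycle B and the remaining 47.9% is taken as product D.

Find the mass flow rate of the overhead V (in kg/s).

Overall glucose balance (none leaves overhead): glucose in fresh feed = glucose in product, i.e. 2080×0.270 = (1−0.521)·P·0.528.
P = 561.6/(0.528×0.479) = 2220.5 kg/s.
Recycle B = 0.521×2220.5 = 1156.9 kg/s.
Combined feed H = 2080 + 1156.9 = 3236.9 kg/s.
Overhead V = H − P = 3236.9 − 2220.5 = 1016.4 kg/s.

1016 kg/s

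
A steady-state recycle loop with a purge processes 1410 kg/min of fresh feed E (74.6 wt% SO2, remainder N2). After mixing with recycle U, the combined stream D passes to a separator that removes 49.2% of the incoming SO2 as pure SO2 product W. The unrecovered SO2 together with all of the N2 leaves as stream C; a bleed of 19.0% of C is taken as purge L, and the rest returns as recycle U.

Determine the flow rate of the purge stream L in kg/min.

N2 enters only via E and leaves only via the purge: 1410×0.254 = 0.190×(N2 in C), and the separator passes all N2, so N2 in D = N2 in C = 1884.9 kg/min.
SO2 in D: m_A = 1410×0.746 + (1−0.190)·(1−0.492)·m_A, so m_A = 1051.9/0.5885 = 1787.3 kg/min.
C = (1−0.492)×1787.3 + 1884.9 = 2792.9 kg/min.
Purge L = 0.190×2792.9 = 530.65 kg/min.

530.6 kg/min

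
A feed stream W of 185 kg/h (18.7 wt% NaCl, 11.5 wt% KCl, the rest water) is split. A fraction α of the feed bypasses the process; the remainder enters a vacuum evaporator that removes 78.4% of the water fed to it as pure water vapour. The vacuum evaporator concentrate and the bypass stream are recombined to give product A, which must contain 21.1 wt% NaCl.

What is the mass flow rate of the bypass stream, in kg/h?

146.5 kg/h

All 185×0.187 = 34.595 kg/h of NaCl reaches A, so A = 34.595/0.211 = 163.96 kg/h and vapour = 21.043 kg/h.
The evaporator receives (1−α)·185 of feed at 0.698 water and removes 0.784 of that water:
0.784×0.698×(1−α)×185 = 21.043
(1−α) = 21.043/101.24 = 0.2079;  α = 0.7921.
Bypass flow = 0.7921×185 = 146.55 kg/h.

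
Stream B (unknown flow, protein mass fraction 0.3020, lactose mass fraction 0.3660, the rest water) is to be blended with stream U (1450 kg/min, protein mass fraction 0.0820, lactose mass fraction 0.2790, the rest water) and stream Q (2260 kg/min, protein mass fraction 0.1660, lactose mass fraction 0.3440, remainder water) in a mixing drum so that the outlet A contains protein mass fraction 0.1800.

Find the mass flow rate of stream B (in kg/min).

1424 kg/min

Let B be the unknown flow. Total out = 3710 + B.
protein balance: 494.06 + 0.302·B = 0.180·(3710 + B)
(0.302 − 0.180)·B = 0.180×3710 − 494.06 = 173.74
B = 173.74 / 0.122 = 1424.1 kg/min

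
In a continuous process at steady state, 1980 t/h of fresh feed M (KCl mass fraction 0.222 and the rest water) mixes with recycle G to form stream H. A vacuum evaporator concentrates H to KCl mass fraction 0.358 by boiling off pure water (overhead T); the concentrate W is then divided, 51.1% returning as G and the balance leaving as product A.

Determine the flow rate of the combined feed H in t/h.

Overall KCl balance (none leaves overhead): KCl in fresh feed = KCl in product, i.e. 1980×0.222 = (1−0.511)·W·0.358.
W = 439.56/(0.358×0.489) = 2510.9 t/h.
Recycle G = 0.511×2510.9 = 1283.1 t/h.
Combined feed H = 1980 + 1283.1 = 3263.1 t/h.

3263 t/h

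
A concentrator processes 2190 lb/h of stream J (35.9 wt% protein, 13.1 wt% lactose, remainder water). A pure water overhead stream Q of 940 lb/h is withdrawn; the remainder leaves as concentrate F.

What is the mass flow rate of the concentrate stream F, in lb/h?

Concentrate = 2190 − 940 = 1250 lb/h.

1250 lb/h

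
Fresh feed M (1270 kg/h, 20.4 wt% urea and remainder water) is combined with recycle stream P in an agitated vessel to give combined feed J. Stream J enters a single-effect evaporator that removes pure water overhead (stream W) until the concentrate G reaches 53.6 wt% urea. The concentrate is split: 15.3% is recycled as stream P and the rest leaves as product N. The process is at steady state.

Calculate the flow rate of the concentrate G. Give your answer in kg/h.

Overall urea balance (none leaves overhead): urea in fresh feed = urea in product, i.e. 1270×0.204 = (1−0.153)·G·0.536.
G = 259.08/(0.536×0.847) = 570.67 kg/h.

570.7 kg/h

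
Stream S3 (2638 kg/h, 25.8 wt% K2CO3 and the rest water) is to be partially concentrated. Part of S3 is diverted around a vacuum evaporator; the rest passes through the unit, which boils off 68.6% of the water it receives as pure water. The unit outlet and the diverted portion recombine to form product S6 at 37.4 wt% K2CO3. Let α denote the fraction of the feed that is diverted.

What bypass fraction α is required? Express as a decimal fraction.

0.391

All 2638×0.258 = 680.6 kg/h of K2CO3 reaches S6, so S6 = 680.6/0.374 = 1819.8 kg/h and vapour = 818.2 kg/h.
The evaporator receives (1−α)·2638 of feed at 0.742 water and removes 0.686 of that water:
0.686×0.742×(1−α)×2638 = 818.2
(1−α) = 818.2/1342.8 = 0.6093;  α = 0.3907.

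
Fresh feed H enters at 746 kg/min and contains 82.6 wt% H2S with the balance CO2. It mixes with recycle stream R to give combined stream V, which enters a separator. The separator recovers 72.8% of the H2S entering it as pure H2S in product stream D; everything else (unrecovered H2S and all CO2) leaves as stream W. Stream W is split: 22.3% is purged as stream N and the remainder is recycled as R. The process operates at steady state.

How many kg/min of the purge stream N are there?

177.2 kg/min

CO2 enters only via H and leaves only via the purge: 746×0.174 = 0.223×(CO2 in W), and the separator passes all CO2, so CO2 in V = CO2 in W = 582.08 kg/min.
H2S in V: m_A = 746×0.826 + (1−0.223)·(1−0.728)·m_A, so m_A = 616.2/0.7887 = 781.32 kg/min.
W = (1−0.728)×781.32 + 582.08 = 794.6 kg/min.
Purge N = 0.223×794.6 = 177.2 kg/min.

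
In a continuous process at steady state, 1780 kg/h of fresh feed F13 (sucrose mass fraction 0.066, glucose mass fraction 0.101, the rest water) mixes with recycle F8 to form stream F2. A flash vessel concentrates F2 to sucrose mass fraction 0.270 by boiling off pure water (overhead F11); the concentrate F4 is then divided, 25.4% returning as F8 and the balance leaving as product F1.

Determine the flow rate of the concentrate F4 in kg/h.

583.3 kg/h

Overall sucrose balance (none leaves overhead): sucrose in fresh feed = sucrose in product, i.e. 1780×0.066 = (1−0.254)·F4·0.270.
F4 = 117.48/(0.270×0.746) = 583.26 kg/h.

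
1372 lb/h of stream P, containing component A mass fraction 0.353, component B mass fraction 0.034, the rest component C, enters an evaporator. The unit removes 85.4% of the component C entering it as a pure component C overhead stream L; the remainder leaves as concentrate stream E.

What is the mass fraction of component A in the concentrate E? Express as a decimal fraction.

component A is not removed: 1372×0.353 = 484.32 lb/h of component A enters E.
component C entering = 1372×0.613 = 841.04 lb/h; overhead removed = 0.854×841.04 = 718.24 lb/h.
Concentrate = 1372 − 718.24 = 653.76 lb/h.
Mass fraction = 484.32/653.76 = 0.741.

0.741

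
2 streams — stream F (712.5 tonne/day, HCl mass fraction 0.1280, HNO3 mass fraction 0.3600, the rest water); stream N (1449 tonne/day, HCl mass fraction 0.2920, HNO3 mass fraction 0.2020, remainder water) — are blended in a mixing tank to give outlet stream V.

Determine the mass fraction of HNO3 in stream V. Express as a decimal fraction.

Total flow out = 712.5 + 1449 = 2161.5 tonne/day.
HNO3 in = 712.5×0.360 + 1449×0.202 = 549.2 tonne/day.
HNO3 mass fraction in V = 549.2/2161.5 = 0.2541.

0.2541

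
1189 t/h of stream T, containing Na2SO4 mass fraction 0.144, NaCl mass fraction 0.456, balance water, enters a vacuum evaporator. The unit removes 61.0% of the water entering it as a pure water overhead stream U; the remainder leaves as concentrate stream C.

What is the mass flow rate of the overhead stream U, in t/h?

water entering = 1189×0.400 = 475.6 t/h; overhead removed = 0.610×475.6 = 290.12 t/h.

290.1 t/h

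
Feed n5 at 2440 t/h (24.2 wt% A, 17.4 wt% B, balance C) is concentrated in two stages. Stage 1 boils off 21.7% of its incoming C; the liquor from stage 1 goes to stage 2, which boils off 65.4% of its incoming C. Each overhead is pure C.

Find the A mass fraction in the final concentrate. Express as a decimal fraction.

C in feed = 2440×0.584 = 1425 t/h.
After stage 1: C left = (1−0.217)×1425 = 1115.7; stream total = 2130.8 t/h.
After stage 2: C left = (1−0.654)×1115.7 = 386.05; final concentrate = 1401.1 t/h.
A fraction = 590.48/1401.1 = 0.421.

0.421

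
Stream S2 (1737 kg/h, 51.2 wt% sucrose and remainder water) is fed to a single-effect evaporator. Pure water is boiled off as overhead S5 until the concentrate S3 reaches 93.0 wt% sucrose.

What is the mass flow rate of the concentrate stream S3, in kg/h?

sucrose is conserved: 1737×0.512 = 889.34 kg/h all reports to the concentrate.
Concentrate = 889.34/(target fraction) = 956.28 kg/h.

956.3 kg/h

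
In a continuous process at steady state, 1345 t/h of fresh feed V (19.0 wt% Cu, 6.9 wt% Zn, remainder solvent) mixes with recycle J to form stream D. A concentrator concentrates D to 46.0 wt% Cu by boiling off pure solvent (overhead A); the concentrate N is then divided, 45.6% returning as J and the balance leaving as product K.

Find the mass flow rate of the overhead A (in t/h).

Overall Cu balance (none leaves overhead): Cu in fresh feed = Cu in product, i.e. 1345×0.190 = (1−0.456)·N·0.460.
N = 255.55/(0.460×0.544) = 1021.2 t/h.
Recycle J = 0.456×1021.2 = 465.68 t/h.
Combined feed D = 1345 + 465.68 = 1810.7 t/h.
Overhead A = D − N = 1810.7 − 1021.2 = 789.46 t/h.

789.5 t/h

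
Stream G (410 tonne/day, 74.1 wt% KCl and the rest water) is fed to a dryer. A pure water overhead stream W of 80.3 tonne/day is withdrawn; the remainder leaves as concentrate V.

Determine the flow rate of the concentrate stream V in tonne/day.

Concentrate = 410 − 80.3 = 329.7 tonne/day.

329.7 tonne/day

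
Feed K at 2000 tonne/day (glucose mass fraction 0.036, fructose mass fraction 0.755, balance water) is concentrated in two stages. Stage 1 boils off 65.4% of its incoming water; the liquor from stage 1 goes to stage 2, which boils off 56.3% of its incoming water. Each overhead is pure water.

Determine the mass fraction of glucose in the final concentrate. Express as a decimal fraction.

water in feed = 2000×0.209 = 418 tonne/day.
After stage 1: water left = (1−0.654)×418 = 144.63; stream total = 1726.6 tonne/day.
After stage 2: water left = (1−0.563)×144.63 = 63.202; final concentrate = 1645.2 tonne/day.
glucose fraction = 72/1645.2 = 0.044.

0.044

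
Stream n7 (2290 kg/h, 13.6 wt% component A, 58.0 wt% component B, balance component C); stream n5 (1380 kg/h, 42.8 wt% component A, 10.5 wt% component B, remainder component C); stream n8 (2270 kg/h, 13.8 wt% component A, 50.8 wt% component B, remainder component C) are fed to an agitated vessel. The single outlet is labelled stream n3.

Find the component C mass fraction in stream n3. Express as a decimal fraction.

Total flow out = 2290 + 1380 + 2270 = 5940 kg/h.
component C in = 2290×0.284 + 1380×0.467 + 2270×0.354 = 2098.4 kg/h.
component C mass fraction in n3 = 2098.4/5940 = 0.353.

0.353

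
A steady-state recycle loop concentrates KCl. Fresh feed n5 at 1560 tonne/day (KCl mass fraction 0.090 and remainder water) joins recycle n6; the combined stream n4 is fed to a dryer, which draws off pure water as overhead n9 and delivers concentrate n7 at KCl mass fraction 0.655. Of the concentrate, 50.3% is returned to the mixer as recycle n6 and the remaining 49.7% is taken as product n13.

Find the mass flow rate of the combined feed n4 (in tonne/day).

1777 tonne/day

Overall KCl balance (none leaves overhead): KCl in fresh feed = KCl in product, i.e. 1560×0.090 = (1−0.503)·n7·0.655.
n7 = 140.4/(0.655×0.497) = 431.29 tonne/day.
Recycle n6 = 0.503×431.29 = 216.94 tonne/day.
Combined feed n4 = 1560 + 216.94 = 1776.9 tonne/day.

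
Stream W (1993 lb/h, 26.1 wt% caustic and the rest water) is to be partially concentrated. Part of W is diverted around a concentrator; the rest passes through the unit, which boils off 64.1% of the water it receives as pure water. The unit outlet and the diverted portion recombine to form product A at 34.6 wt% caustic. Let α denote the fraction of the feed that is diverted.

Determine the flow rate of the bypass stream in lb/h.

959.4 lb/h

All 1993×0.261 = 520.17 lb/h of caustic reaches A, so A = 520.17/0.346 = 1503.4 lb/h and vapour = 489.61 lb/h.
The evaporator receives (1−α)·1993 of feed at 0.739 water and removes 0.641 of that water:
0.641×0.739×(1−α)×1993 = 489.61
(1−α) = 489.61/944.08 = 0.5186;  α = 0.4814.
Bypass flow = 0.4814×1993 = 959.41 lb/h.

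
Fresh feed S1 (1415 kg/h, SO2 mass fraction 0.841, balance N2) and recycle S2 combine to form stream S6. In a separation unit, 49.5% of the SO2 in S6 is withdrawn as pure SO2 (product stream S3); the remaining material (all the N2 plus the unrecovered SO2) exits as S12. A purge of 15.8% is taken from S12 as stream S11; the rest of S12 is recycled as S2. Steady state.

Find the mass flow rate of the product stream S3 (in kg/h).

SO2 in S6: m_A = 1415×0.841 + (1−0.158)·(1−0.495)·m_A, so m_A = 1190/0.5748 = 2070.3 kg/h.
Product S3 = 0.495×2070.3 = 1024.8 kg/h.

1025 kg/h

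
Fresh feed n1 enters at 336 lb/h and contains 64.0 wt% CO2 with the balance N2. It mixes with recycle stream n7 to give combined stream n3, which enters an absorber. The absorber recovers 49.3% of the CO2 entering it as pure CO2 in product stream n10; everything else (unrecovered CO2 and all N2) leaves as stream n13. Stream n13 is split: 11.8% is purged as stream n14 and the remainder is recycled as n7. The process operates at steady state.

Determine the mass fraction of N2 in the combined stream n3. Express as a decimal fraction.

N2 enters only via n1 and leaves only via the purge: 336×0.360 = 0.118×(N2 in n13), and the absorber passes all N2, so N2 in n3 = N2 in n13 = 1025.1 lb/h.
CO2 in n3: m_A = 336×0.640 + (1−0.118)·(1−0.493)·m_A, so m_A = 215.04/0.5528 = 388.98 lb/h.
n3 = 388.98 + 1025.1 = 1414.1 lb/h.
N2 fraction in n3 = 1025.1/1414.1 = 0.7249.

0.7249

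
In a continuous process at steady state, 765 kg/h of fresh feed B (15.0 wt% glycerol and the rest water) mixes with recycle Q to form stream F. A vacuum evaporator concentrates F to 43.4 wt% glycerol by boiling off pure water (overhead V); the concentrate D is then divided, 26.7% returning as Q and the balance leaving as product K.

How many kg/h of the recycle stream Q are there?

Overall glycerol balance (none leaves overhead): glycerol in fresh feed = glycerol in product, i.e. 765×0.150 = (1−0.267)·D·0.434.
D = 114.75/(0.434×0.733) = 360.71 kg/h.
Recycle Q = 0.267×360.71 = 96.31 kg/h.

96.31 kg/h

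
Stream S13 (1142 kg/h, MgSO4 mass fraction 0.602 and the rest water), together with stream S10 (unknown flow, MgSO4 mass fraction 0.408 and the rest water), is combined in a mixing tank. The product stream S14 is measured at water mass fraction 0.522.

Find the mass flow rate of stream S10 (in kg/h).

Let S10 be the unknown flow. Total out = 1142 + S10.
water balance: 454.52 + 0.592·S10 = 0.522·(1142 + S10)
(0.592 − 0.522)·S10 = 0.522×1142 − 454.52 = 141.61
S10 = 141.61 / 0.070 = 2023 kg/h

2023 kg/h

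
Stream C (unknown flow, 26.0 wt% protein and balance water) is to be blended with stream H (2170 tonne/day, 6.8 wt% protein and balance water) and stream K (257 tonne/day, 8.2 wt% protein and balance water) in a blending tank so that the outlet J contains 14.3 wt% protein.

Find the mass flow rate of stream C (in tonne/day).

Let C be the unknown flow. Total out = 2427 + C.
protein balance: 168.63 + 0.260·C = 0.143·(2427 + C)
(0.260 − 0.143)·C = 0.143×2427 − 168.63 = 178.43
C = 178.43 / 0.117 = 1525 tonne/day

1525 tonne/day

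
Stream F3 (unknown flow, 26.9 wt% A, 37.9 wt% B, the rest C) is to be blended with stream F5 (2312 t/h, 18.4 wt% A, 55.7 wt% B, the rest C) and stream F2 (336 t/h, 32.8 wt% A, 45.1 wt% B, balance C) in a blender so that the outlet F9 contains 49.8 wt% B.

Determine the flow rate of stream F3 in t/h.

Let F3 be the unknown flow. Total out = 2648 + F3.
B balance: 1439.3 + 0.379·F3 = 0.498·(2648 + F3)
(0.379 − 0.498)·F3 = 0.498×2648 − 1439.3 = -120.62
F3 = -120.62 / -0.119 = 1013.6 t/h

1014 t/h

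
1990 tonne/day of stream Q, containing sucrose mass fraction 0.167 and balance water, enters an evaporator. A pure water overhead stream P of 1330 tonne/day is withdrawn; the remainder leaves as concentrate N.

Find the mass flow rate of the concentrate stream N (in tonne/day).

Concentrate = 1990 − 1330 = 660 tonne/day.

660 tonne/day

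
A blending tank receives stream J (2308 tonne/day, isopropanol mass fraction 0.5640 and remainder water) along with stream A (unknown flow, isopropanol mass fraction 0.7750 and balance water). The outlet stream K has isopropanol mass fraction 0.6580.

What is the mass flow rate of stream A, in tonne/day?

Let A be the unknown flow. Total out = 2308 + A.
isopropanol balance: 1301.7 + 0.775·A = 0.658·(2308 + A)
(0.775 − 0.658)·A = 0.658×2308 − 1301.7 = 216.95
A = 216.95 / 0.117 = 1854.3 tonne/day

1854 tonne/day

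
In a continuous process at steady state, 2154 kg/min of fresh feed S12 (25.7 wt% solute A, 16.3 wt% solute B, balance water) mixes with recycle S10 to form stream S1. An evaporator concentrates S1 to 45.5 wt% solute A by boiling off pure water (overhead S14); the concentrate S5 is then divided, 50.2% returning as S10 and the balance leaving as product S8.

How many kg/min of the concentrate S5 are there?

Overall solute A balance (none leaves overhead): solute A in fresh feed = solute A in product, i.e. 2154×0.257 = (1−0.502)·S5·0.455.
S5 = 553.58/(0.455×0.498) = 2443.1 kg/min.

2443 kg/min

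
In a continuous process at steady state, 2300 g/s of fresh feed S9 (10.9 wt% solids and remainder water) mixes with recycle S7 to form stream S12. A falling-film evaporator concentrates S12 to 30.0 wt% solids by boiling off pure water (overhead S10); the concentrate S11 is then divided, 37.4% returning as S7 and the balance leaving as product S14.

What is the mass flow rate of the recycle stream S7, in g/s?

Overall solids balance (none leaves overhead): solids in fresh feed = solids in product, i.e. 2300×0.109 = (1−0.374)·S11·0.300.
S11 = 250.7/(0.300×0.626) = 1334.9 g/s.
Recycle S7 = 0.374×1334.9 = 499.26 g/s.

499.3 g/s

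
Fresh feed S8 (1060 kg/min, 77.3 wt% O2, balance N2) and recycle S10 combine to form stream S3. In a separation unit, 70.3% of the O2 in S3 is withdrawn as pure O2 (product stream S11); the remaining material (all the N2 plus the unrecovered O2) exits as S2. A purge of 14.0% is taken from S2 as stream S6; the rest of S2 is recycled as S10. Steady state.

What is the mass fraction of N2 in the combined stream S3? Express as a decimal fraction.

N2 enters only via S8 and leaves only via the purge: 1060×0.227 = 0.140×(N2 in S2), and the separation unit passes all N2, so N2 in S3 = N2 in S2 = 1718.7 kg/min.
O2 in S3: m_A = 1060×0.773 + (1−0.140)·(1−0.703)·m_A, so m_A = 819.38/0.7446 = 1100.5 kg/min.
S3 = 1100.5 + 1718.7 = 2819.2 kg/min.
N2 fraction in S3 = 1718.7/2819.2 = 0.6097.

0.6097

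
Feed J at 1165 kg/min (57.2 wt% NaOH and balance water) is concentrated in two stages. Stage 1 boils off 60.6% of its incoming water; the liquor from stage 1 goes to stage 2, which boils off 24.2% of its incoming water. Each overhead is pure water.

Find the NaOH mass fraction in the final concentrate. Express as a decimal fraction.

water in feed = 1165×0.428 = 498.62 kg/min.
After stage 1: water left = (1−0.606)×498.62 = 196.46; stream total = 862.84 kg/min.
After stage 2: water left = (1−0.242)×196.46 = 148.91; final concentrate = 815.29 kg/min.
NaOH fraction = 666.38/815.29 = 0.817.

0.817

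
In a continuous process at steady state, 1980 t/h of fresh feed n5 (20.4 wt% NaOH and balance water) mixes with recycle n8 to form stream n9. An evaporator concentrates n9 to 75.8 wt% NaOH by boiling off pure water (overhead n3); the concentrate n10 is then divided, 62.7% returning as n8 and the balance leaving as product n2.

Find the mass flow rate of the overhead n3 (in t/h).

Overall NaOH balance (none leaves overhead): NaOH in fresh feed = NaOH in product, i.e. 1980×0.204 = (1−0.627)·n10·0.758.
n10 = 403.92/(0.758×0.373) = 1428.6 t/h.
Recycle n8 = 0.627×1428.6 = 895.75 t/h.
Combined feed n9 = 1980 + 895.75 = 2875.7 t/h.
Overhead n3 = n9 − n10 = 2875.7 − 1428.6 = 1447.1 t/h.

1447 t/h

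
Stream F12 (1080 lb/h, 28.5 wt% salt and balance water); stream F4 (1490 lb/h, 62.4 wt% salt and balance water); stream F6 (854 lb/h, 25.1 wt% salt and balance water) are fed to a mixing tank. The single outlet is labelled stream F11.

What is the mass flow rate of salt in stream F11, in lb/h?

1452 lb/h

salt out = salt in = 1080×0.285 + 1490×0.624 + 854×0.251 = 1451.9 lb/h.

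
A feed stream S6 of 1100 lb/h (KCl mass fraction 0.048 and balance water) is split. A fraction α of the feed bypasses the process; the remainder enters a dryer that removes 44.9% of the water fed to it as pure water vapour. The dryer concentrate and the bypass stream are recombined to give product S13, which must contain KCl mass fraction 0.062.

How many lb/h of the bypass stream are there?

518.9 lb/h

All 1100×0.048 = 52.8 lb/h of KCl reaches S13, so S13 = 52.8/0.062 = 851.61 lb/h and vapour = 248.39 lb/h.
The evaporator receives (1−α)·1100 of feed at 0.952 water and removes 0.449 of that water:
0.449×0.952×(1−α)×1100 = 248.39
(1−α) = 248.39/470.19 = 0.5283;  α = 0.4717.
Bypass flow = 0.4717×1100 = 518.91 lb/h.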